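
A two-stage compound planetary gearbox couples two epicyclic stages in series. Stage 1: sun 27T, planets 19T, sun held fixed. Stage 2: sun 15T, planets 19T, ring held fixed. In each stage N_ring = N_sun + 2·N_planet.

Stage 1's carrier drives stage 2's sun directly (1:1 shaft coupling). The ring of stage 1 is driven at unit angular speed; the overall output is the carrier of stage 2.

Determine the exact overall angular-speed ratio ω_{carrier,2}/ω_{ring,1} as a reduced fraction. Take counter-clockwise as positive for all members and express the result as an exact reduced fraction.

975/6256

Stage 1: N_ring = 27 + 2·19 = 65
Stage 1: 27(ω_s−ω_c) = −65(ω_r−ω_c),  ω_s=0, ω_r=1
Stage 1: 27(0−ω_c) = −65(1−ω_c)  ⇒  92ω_c = 65  ⇒  ω_c = 65/92
  ⇒ ω_c¹/ω_r¹ = 65/92
Stage 2: N_ring = 15 + 2·19 = 53
Stage 2: 15(ω_s−ω_c) = −53(ω_r−ω_c),  ω_r=0, ω_s=1
Stage 2: 15(1−ω_c) = −53(0−ω_c)  ⇒  68ω_c = 15  ⇒  ω_c = 15/68
  ⇒ ω_c²/ω_s² = 15/68
Coupling ω_s² = ω_c¹ ⇒ overall = 65/92 × 15/68 = 975/6256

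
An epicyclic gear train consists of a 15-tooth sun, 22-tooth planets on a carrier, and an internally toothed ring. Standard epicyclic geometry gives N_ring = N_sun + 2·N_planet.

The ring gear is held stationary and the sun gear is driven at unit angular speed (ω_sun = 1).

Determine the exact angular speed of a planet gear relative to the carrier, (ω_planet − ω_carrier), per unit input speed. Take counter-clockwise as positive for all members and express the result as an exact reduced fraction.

N_ring = 15 + 2·22 = 59
15(ω_s−ω_c) = −59(ω_r−ω_c),  ω_r=0, ω_s=1
15(1−ω_c) = −59(0−ω_c)  ⇒  74ω_c = 15  ⇒  ω_c = 15/74
sun–planet: 15·(1−15/74) = −22·(ω_p−ω_c)  ⇒  ω_p−ω_c = −(15/22)·(59/74) = -885/1628

-885/1628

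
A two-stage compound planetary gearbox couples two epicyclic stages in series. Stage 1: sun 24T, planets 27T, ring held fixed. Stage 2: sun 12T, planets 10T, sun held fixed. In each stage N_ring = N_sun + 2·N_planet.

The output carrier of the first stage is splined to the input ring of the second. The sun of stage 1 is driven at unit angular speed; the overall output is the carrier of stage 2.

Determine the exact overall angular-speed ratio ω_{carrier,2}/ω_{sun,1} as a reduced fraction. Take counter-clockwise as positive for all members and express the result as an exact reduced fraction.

32/187

Stage 1: N_ring = 24 + 2·27 = 78
Stage 1: 24(ω_s−ω_c) = −78(ω_r−ω_c),  ω_r=0, ω_s=1
Stage 1: 24(1−ω_c) = −78(0−ω_c)  ⇒  102ω_c = 24  ⇒  ω_c = 4/17
  ⇒ ω_c¹/ω_s¹ = 4/17
Stage 2: N_ring = 12 + 2·10 = 32
Stage 2: 12(ω_s−ω_c) = −32(ω_r−ω_c),  ω_s=0, ω_r=1
Stage 2: 12(0−ω_c) = −32(1−ω_c)  ⇒  44ω_c = 32  ⇒  ω_c = 8/11
  ⇒ ω_c²/ω_r² = 8/11
Coupling ω_r² = ω_c¹ ⇒ overall = 4/17 × 8/11 = 32/187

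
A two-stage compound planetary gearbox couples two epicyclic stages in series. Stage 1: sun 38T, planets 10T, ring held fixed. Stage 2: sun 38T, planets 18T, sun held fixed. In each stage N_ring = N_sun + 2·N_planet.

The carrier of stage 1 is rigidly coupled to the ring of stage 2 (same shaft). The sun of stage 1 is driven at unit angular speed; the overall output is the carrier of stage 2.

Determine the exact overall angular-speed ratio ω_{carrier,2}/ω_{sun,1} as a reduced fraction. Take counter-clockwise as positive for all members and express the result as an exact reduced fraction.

703/2688

Stage 1: N_ring = 38 + 2·10 = 58
Stage 1: 38(ω_s−ω_c) = −58(ω_r−ω_c),  ω_r=0, ω_s=1
Stage 1: 38(1−ω_c) = −58(0−ω_c)  ⇒  96ω_c = 38  ⇒  ω_c = 19/48
  ⇒ ω_c¹/ω_s¹ = 19/48
Stage 2: N_ring = 38 + 2·18 = 74
Stage 2: 38(ω_s−ω_c) = −74(ω_r−ω_c),  ω_s=0, ω_r=1
Stage 2: 38(0−ω_c) = −74(1−ω_c)  ⇒  112ω_c = 74  ⇒  ω_c = 37/56
  ⇒ ω_c²/ω_r² = 37/56
Coupling ω_r² = ω_c¹ ⇒ overall = 19/48 × 37/56 = 703/2688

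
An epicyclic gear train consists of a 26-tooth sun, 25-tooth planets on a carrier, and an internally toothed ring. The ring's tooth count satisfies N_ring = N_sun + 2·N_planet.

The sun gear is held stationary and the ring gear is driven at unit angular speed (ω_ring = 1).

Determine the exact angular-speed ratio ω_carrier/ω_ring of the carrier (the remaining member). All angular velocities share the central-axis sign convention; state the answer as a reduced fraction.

N_ring = 26 + 2·25 = 76
26(ω_s−ω_c) = −76(ω_r−ω_c),  ω_s=0, ω_r=1
26(0−ω_c) = −76(1−ω_c)  ⇒  102ω_c = 76  ⇒  ω_c = 38/51
ω_c/ω_r = 38/51

38/51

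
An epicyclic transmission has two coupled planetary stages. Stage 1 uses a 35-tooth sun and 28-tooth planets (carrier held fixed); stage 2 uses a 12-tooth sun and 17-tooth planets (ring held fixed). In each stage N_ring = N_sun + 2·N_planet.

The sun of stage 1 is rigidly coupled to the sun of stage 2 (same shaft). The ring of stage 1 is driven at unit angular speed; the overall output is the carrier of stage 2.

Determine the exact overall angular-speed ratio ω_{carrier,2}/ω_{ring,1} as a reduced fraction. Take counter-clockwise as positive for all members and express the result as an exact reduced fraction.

-78/145

Stage 1: N_ring = 35 + 2·28 = 91
Stage 1: 35(ω_s−ω_c) = −91(ω_r−ω_c),  ω_c=0, ω_r=1
Stage 1: ω_s = 0 − (91/35)(1−0) = -13/5
  ⇒ ω_s¹/ω_r¹ = -13/5
Stage 2: N_ring = 12 + 2·17 = 46
Stage 2: 12(ω_s−ω_c) = −46(ω_r−ω_c),  ω_r=0, ω_s=1
Stage 2: 12(1−ω_c) = −46(0−ω_c)  ⇒  58ω_c = 12  ⇒  ω_c = 6/29
  ⇒ ω_c²/ω_s² = 6/29
Coupling ω_s² = ω_s¹ ⇒ overall = -13/5 × 6/29 = -78/145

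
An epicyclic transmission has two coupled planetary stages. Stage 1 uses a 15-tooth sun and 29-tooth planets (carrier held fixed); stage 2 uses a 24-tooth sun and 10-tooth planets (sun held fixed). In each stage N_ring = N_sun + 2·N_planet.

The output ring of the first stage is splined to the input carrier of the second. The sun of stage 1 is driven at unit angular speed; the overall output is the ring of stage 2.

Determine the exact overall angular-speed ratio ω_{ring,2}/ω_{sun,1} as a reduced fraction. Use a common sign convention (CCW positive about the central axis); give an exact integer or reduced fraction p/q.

Stage 1: N_ring = 15 + 2·29 = 73
Stage 1: 15(ω_s−ω_c) = −73(ω_r−ω_c),  ω_c=0, ω_s=1
Stage 1: ω_r = 0 − (15/73)(1−0) = -15/73
  ⇒ ω_r¹/ω_s¹ = -15/73
Stage 2: N_ring = 24 + 2·10 = 44
Stage 2: 24(ω_s−ω_c) = −44(ω_r−ω_c),  ω_s=0, ω_c=1
Stage 2: ω_r = 1 − (24/44)(0−1) = 17/11
  ⇒ ω_r²/ω_c² = 17/11
Coupling ω_c² = ω_r¹ ⇒ overall = -15/73 × 17/11 = -255/803

-255/803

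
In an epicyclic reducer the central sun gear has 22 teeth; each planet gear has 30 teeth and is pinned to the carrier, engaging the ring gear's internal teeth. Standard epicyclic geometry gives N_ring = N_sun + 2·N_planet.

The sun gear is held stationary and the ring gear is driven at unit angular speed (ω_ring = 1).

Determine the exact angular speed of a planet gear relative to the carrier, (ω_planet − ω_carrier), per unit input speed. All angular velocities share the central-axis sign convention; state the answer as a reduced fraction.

N_ring = 22 + 2·30 = 82
22(ω_s−ω_c) = −82(ω_r−ω_c),  ω_s=0, ω_r=1
22(0−ω_c) = −82(1−ω_c)  ⇒  104ω_c = 82  ⇒  ω_c = 41/52
sun–planet: 22·(0−41/52) = −30·(ω_p−ω_c)  ⇒  ω_p−ω_c = −(22/30)·(-41/52) = 451/780

451/780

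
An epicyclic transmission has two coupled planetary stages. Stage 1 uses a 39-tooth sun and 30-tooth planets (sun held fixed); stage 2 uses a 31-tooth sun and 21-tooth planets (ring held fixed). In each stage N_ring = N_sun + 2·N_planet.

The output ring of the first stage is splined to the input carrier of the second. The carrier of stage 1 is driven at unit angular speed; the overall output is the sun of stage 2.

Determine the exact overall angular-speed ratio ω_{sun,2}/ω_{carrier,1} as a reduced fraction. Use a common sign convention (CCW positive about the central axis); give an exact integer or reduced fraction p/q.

Stage 1: N_ring = 39 + 2·30 = 99
Stage 1: 39(ω_s−ω_c) = −99(ω_r−ω_c),  ω_s=0, ω_c=1
Stage 1: ω_r = 1 − (39/99)(0−1) = 46/33
  ⇒ ω_r¹/ω_c¹ = 46/33
Stage 2: N_ring = 31 + 2·21 = 73
Stage 2: 31(ω_s−ω_c) = −73(ω_r−ω_c),  ω_r=0, ω_c=1
Stage 2: ω_s = 1 − (73/31)(0−1) = 104/31
  ⇒ ω_s²/ω_c² = 104/31
Coupling ω_c² = ω_r¹ ⇒ overall = 46/33 × 104/31 = 4784/1023

4784/1023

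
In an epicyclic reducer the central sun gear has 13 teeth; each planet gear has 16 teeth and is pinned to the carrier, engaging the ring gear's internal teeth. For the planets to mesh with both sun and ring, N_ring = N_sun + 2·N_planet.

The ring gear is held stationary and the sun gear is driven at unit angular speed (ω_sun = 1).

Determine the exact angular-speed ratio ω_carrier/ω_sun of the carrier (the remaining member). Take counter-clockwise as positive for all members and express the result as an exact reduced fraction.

13/58

N_ring = 13 + 2·16 = 45
13(ω_s−ω_c) = −45(ω_r−ω_c),  ω_r=0, ω_s=1
13(1−ω_c) = −45(0−ω_c)  ⇒  58ω_c = 13  ⇒  ω_c = 13/58
ω_c/ω_s = 13/58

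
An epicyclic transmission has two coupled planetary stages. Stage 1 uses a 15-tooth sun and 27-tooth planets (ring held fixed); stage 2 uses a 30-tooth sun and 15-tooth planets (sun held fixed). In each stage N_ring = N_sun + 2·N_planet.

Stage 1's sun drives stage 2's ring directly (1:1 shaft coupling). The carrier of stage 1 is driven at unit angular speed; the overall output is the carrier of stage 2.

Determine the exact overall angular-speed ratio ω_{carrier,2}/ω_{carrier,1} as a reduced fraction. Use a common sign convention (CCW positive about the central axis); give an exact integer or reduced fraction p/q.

56/15

Stage 1: N_ring = 15 + 2·27 = 69
Stage 1: 15(ω_s−ω_c) = −69(ω_r−ω_c),  ω_r=0, ω_c=1
Stage 1: ω_s = 1 − (69/15)(0−1) = 28/5
  ⇒ ω_s¹/ω_c¹ = 28/5
Stage 2: N_ring = 30 + 2·15 = 60
Stage 2: 30(ω_s−ω_c) = −60(ω_r−ω_c),  ω_s=0, ω_r=1
Stage 2: 30(0−ω_c) = −60(1−ω_c)  ⇒  90ω_c = 60  ⇒  ω_c = 2/3
  ⇒ ω_c²/ω_r² = 2/3
Coupling ω_r² = ω_s¹ ⇒ overall = 28/5 × 2/3 = 56/15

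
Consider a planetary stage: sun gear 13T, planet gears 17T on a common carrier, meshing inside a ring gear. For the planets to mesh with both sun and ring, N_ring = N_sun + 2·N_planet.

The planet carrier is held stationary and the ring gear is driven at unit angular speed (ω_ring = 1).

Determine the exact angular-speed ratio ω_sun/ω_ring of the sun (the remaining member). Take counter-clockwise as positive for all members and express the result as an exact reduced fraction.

-47/13

N_ring = 13 + 2·17 = 47
13(ω_s−ω_c) = −47(ω_r−ω_c),  ω_c=0, ω_r=1
ω_s = 0 − (47/13)(1−0) = -47/13
ω_s/ω_r = -47/13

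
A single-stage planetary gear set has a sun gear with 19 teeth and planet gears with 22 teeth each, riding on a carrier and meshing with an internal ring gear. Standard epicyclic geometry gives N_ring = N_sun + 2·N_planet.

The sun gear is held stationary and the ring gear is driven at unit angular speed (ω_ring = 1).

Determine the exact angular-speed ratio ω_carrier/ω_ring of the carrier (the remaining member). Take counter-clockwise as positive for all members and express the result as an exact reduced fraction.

N_ring = 19 + 2·22 = 63
19(ω_s−ω_c) = −63(ω_r−ω_c),  ω_s=0, ω_r=1
19(0−ω_c) = −63(1−ω_c)  ⇒  82ω_c = 63  ⇒  ω_c = 63/82
ω_c/ω_r = 63/82

63/82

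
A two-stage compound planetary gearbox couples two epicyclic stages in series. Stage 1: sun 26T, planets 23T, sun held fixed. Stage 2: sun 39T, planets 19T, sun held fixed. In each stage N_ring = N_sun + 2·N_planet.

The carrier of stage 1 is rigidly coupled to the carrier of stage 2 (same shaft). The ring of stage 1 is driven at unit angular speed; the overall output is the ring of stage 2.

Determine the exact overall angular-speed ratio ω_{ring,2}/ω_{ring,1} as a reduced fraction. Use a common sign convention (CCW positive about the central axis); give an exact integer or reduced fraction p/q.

4176/3773

Stage 1: N_ring = 26 + 2·23 = 72
Stage 1: 26(ω_s−ω_c) = −72(ω_r−ω_c),  ω_s=0, ω_r=1
Stage 1: 26(0−ω_c) = −72(1−ω_c)  ⇒  98ω_c = 72  ⇒  ω_c = 36/49
  ⇒ ω_c¹/ω_r¹ = 36/49
Stage 2: N_ring = 39 + 2·19 = 77
Stage 2: 39(ω_s−ω_c) = −77(ω_r−ω_c),  ω_s=0, ω_c=1
Stage 2: ω_r = 1 − (39/77)(0−1) = 116/77
  ⇒ ω_r²/ω_c² = 116/77
Coupling ω_c² = ω_c¹ ⇒ overall = 36/49 × 116/77 = 4176/3773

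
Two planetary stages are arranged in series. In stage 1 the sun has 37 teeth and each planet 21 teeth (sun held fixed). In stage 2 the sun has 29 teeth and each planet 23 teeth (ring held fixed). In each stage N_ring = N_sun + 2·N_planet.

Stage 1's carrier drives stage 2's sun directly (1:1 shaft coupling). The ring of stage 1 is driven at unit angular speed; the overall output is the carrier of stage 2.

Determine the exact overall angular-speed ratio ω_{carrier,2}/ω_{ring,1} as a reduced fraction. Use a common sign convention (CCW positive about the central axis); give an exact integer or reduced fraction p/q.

Stage 1: N_ring = 37 + 2·21 = 79
Stage 1: 37(ω_s−ω_c) = −79(ω_r−ω_c),  ω_s=0, ω_r=1
Stage 1: 37(0−ω_c) = −79(1−ω_c)  ⇒  116ω_c = 79  ⇒  ω_c = 79/116
  ⇒ ω_c¹/ω_r¹ = 79/116
Stage 2: N_ring = 29 + 2·23 = 75
Stage 2: 29(ω_s−ω_c) = −75(ω_r−ω_c),  ω_r=0, ω_s=1
Stage 2: 29(1−ω_c) = −75(0−ω_c)  ⇒  104ω_c = 29  ⇒  ω_c = 29/104
  ⇒ ω_c²/ω_s² = 29/104
Coupling ω_s² = ω_c¹ ⇒ overall = 79/116 × 29/104 = 79/416

79/416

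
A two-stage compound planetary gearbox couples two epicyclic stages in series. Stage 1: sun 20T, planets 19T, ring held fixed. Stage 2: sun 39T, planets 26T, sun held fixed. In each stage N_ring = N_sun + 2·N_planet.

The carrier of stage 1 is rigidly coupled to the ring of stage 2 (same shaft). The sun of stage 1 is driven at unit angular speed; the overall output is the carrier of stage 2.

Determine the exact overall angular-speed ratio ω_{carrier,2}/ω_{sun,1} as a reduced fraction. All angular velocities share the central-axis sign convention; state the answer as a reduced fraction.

Stage 1: N_ring = 20 + 2·19 = 58
Stage 1: 20(ω_s−ω_c) = −58(ω_r−ω_c),  ω_r=0, ω_s=1
Stage 1: 20(1−ω_c) = −58(0−ω_c)  ⇒  78ω_c = 20  ⇒  ω_c = 10/39
  ⇒ ω_c¹/ω_s¹ = 10/39
Stage 2: N_ring = 39 + 2·26 = 91
Stage 2: 39(ω_s−ω_c) = −91(ω_r−ω_c),  ω_s=0, ω_r=1
Stage 2: 39(0−ω_c) = −91(1−ω_c)  ⇒  130ω_c = 91  ⇒  ω_c = 7/10
  ⇒ ω_c²/ω_r² = 7/10
Coupling ω_r² = ω_c¹ ⇒ overall = 10/39 × 7/10 = 7/39

7/39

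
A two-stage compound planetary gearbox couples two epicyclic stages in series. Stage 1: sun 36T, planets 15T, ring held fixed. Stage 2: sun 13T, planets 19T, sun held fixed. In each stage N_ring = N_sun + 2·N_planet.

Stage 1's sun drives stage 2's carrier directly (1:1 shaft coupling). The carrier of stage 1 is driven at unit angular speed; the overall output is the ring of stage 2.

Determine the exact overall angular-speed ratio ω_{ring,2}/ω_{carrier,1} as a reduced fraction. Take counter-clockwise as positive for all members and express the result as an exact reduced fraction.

32/9

Stage 1: N_ring = 36 + 2·15 = 66
Stage 1: 36(ω_s−ω_c) = −66(ω_r−ω_c),  ω_r=0, ω_c=1
Stage 1: ω_s = 1 − (66/36)(0−1) = 17/6
  ⇒ ω_s¹/ω_c¹ = 17/6
Stage 2: N_ring = 13 + 2·19 = 51
Stage 2: 13(ω_s−ω_c) = −51(ω_r−ω_c),  ω_s=0, ω_c=1
Stage 2: ω_r = 1 − (13/51)(0−1) = 64/51
  ⇒ ω_r²/ω_c² = 64/51
Coupling ω_c² = ω_s¹ ⇒ overall = 17/6 × 64/51 = 32/9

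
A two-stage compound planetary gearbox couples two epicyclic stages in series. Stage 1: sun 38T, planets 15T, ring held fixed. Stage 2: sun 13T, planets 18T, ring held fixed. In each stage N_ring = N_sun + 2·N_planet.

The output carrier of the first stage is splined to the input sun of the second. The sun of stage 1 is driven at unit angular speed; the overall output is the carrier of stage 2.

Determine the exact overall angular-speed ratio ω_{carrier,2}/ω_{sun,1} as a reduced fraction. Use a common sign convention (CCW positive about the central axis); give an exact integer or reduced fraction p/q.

247/3286

Stage 1: N_ring = 38 + 2·15 = 68
Stage 1: 38(ω_s−ω_c) = −68(ω_r−ω_c),  ω_r=0, ω_s=1
Stage 1: 38(1−ω_c) = −68(0−ω_c)  ⇒  106ω_c = 38  ⇒  ω_c = 19/53
  ⇒ ω_c¹/ω_s¹ = 19/53
Stage 2: N_ring = 13 + 2·18 = 49
Stage 2: 13(ω_s−ω_c) = −49(ω_r−ω_c),  ω_r=0, ω_s=1
Stage 2: 13(1−ω_c) = −49(0−ω_c)  ⇒  62ω_c = 13  ⇒  ω_c = 13/62
  ⇒ ω_c²/ω_s² = 13/62
Coupling ω_s² = ω_c¹ ⇒ overall = 19/53 × 13/62 = 247/3286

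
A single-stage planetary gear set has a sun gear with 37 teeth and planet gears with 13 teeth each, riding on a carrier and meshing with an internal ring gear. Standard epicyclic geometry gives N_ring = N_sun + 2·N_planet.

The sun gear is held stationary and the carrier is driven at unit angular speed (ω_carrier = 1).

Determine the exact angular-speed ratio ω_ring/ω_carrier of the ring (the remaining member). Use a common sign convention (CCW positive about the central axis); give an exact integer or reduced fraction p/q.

100/63

N_ring = 37 + 2·13 = 63
37(ω_s−ω_c) = −63(ω_r−ω_c),  ω_s=0, ω_c=1
ω_r = 1 − (37/63)(0−1) = 100/63
ω_r/ω_c = 100/63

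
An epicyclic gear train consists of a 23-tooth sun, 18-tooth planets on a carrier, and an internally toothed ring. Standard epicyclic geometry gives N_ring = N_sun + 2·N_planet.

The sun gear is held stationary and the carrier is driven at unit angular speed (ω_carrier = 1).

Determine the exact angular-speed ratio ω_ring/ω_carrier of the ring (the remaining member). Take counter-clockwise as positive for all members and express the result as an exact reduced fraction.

82/59

N_ring = 23 + 2·18 = 59
23(ω_s−ω_c) = −59(ω_r−ω_c),  ω_s=0, ω_c=1
ω_r = 1 − (23/59)(0−1) = 82/59
ω_r/ω_c = 82/59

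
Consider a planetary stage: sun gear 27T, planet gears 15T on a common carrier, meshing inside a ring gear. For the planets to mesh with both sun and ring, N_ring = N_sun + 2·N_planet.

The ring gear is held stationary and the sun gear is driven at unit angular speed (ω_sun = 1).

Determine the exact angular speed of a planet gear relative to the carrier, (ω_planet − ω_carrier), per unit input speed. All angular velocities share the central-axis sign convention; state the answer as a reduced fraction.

-171/140

N_ring = 27 + 2·15 = 57
27(ω_s−ω_c) = −57(ω_r−ω_c),  ω_r=0, ω_s=1
27(1−ω_c) = −57(0−ω_c)  ⇒  84ω_c = 27  ⇒  ω_c = 9/28
sun–planet: 27·(1−9/28) = −15·(ω_p−ω_c)  ⇒  ω_p−ω_c = −(27/15)·(19/28) = -171/140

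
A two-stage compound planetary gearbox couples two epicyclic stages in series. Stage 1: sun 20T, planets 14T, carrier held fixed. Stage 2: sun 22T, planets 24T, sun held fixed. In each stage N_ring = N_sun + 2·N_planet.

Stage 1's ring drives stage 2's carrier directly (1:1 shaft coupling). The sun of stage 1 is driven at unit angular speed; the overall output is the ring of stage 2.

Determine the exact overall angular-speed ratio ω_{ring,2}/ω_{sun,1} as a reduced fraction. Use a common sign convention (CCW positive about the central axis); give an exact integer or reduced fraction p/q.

Stage 1: N_ring = 20 + 2·14 = 48
Stage 1: 20(ω_s−ω_c) = −48(ω_r−ω_c),  ω_c=0, ω_s=1
Stage 1: ω_r = 0 − (20/48)(1−0) = -5/12
  ⇒ ω_r¹/ω_s¹ = -5/12
Stage 2: N_ring = 22 + 2·24 = 70
Stage 2: 22(ω_s−ω_c) = −70(ω_r−ω_c),  ω_s=0, ω_c=1
Stage 2: ω_r = 1 − (22/70)(0−1) = 46/35
  ⇒ ω_r²/ω_c² = 46/35
Coupling ω_c² = ω_r¹ ⇒ overall = -5/12 × 46/35 = -23/42

-23/42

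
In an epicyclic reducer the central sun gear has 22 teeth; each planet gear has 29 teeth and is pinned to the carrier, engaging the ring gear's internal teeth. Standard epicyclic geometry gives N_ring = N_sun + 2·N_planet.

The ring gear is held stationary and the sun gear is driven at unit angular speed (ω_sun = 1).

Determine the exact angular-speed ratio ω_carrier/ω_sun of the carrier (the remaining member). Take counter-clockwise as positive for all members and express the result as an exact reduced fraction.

N_ring = 22 + 2·29 = 80
22(ω_s−ω_c) = −80(ω_r−ω_c),  ω_r=0, ω_s=1
22(1−ω_c) = −80(0−ω_c)  ⇒  102ω_c = 22  ⇒  ω_c = 11/51
ω_c/ω_s = 11/51

11/51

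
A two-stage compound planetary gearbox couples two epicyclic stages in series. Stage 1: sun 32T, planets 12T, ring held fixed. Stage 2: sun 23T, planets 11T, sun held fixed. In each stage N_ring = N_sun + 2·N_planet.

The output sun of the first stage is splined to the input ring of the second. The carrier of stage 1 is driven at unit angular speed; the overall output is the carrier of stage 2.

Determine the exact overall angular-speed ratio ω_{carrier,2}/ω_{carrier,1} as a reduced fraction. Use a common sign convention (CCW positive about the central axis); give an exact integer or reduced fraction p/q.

Stage 1: N_ring = 32 + 2·12 = 56
Stage 1: 32(ω_s−ω_c) = −56(ω_r−ω_c),  ω_r=0, ω_c=1
Stage 1: ω_s = 1 − (56/32)(0−1) = 11/4
  ⇒ ω_s¹/ω_c¹ = 11/4
Stage 2: N_ring = 23 + 2·11 = 45
Stage 2: 23(ω_s−ω_c) = −45(ω_r−ω_c),  ω_s=0, ω_r=1
Stage 2: 23(0−ω_c) = −45(1−ω_c)  ⇒  68ω_c = 45  ⇒  ω_c = 45/68
  ⇒ ω_c²/ω_r² = 45/68
Coupling ω_r² = ω_s¹ ⇒ overall = 11/4 × 45/68 = 495/272

495/272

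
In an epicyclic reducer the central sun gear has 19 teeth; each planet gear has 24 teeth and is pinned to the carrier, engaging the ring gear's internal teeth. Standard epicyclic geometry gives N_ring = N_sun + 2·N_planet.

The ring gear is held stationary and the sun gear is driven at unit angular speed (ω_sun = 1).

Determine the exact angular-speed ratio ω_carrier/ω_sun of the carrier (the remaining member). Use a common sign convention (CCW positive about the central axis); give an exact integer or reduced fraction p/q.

19/86

N_ring = 19 + 2·24 = 67
19(ω_s−ω_c) = −67(ω_r−ω_c),  ω_r=0, ω_s=1
19(1−ω_c) = −67(0−ω_c)  ⇒  86ω_c = 19  ⇒  ω_c = 19/86
ω_c/ω_s = 19/86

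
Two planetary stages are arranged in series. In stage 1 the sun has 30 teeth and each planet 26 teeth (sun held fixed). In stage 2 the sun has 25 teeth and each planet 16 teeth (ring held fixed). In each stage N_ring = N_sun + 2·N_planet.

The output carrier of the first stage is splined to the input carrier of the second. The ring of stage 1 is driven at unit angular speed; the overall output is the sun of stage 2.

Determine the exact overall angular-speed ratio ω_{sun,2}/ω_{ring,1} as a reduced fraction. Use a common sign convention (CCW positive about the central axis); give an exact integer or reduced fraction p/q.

Stage 1: N_ring = 30 + 2·26 = 82
Stage 1: 30(ω_s−ω_c) = −82(ω_r−ω_c),  ω_s=0, ω_r=1
Stage 1: 30(0−ω_c) = −82(1−ω_c)  ⇒  112ω_c = 82  ⇒  ω_c = 41/56
  ⇒ ω_c¹/ω_r¹ = 41/56
Stage 2: N_ring = 25 + 2·16 = 57
Stage 2: 25(ω_s−ω_c) = −57(ω_r−ω_c),  ω_r=0, ω_c=1
Stage 2: ω_s = 1 − (57/25)(0−1) = 82/25
  ⇒ ω_s²/ω_c² = 82/25
Coupling ω_c² = ω_c¹ ⇒ overall = 41/56 × 82/25 = 1681/700

1681/700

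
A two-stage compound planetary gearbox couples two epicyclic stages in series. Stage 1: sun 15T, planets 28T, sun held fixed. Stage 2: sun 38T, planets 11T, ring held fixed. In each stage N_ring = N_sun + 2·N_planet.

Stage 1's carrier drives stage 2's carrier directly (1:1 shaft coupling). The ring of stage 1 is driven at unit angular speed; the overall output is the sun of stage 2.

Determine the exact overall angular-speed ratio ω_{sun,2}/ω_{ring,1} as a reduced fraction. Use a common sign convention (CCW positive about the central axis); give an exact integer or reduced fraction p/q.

3479/1634

Stage 1: N_ring = 15 + 2·28 = 71
Stage 1: 15(ω_s−ω_c) = −71(ω_r−ω_c),  ω_s=0, ω_r=1
Stage 1: 15(0−ω_c) = −71(1−ω_c)  ⇒  86ω_c = 71  ⇒  ω_c = 71/86
  ⇒ ω_c¹/ω_r¹ = 71/86
Stage 2: N_ring = 38 + 2·11 = 60
Stage 2: 38(ω_s−ω_c) = −60(ω_r−ω_c),  ω_r=0, ω_c=1
Stage 2: ω_s = 1 − (60/38)(0−1) = 49/19
  ⇒ ω_s²/ω_c² = 49/19
Coupling ω_c² = ω_c¹ ⇒ overall = 71/86 × 49/19 = 3479/1634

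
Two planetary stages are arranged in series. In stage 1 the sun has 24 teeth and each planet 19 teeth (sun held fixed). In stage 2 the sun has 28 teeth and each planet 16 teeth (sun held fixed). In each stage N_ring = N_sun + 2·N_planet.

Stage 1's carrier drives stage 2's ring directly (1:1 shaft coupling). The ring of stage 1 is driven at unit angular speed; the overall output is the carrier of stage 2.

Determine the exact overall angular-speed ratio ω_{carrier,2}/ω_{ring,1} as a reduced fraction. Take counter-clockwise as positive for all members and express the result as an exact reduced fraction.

465/946

Stage 1: N_ring = 24 + 2·19 = 62
Stage 1: 24(ω_s−ω_c) = −62(ω_r−ω_c),  ω_s=0, ω_r=1
Stage 1: 24(0−ω_c) = −62(1−ω_c)  ⇒  86ω_c = 62  ⇒  ω_c = 31/43
  ⇒ ω_c¹/ω_r¹ = 31/43
Stage 2: N_ring = 28 + 2·16 = 60
Stage 2: 28(ω_s−ω_c) = −60(ω_r−ω_c),  ω_s=0, ω_r=1
Stage 2: 28(0−ω_c) = −60(1−ω_c)  ⇒  88ω_c = 60  ⇒  ω_c = 15/22
  ⇒ ω_c²/ω_r² = 15/22
Coupling ω_r² = ω_c¹ ⇒ overall = 31/43 × 15/22 = 465/946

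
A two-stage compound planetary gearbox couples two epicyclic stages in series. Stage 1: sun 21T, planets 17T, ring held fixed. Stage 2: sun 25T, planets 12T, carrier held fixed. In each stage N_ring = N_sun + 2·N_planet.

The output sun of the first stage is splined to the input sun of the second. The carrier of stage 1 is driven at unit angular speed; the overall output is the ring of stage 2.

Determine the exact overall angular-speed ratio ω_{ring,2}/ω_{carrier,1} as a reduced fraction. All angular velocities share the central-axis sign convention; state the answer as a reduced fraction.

-1900/1029

Stage 1: N_ring = 21 + 2·17 = 55
Stage 1: 21(ω_s−ω_c) = −55(ω_r−ω_c),  ω_r=0, ω_c=1
Stage 1: ω_s = 1 − (55/21)(0−1) = 76/21
  ⇒ ω_s¹/ω_c¹ = 76/21
Stage 2: N_ring = 25 + 2·12 = 49
Stage 2: 25(ω_s−ω_c) = −49(ω_r−ω_c),  ω_c=0, ω_s=1
Stage 2: ω_r = 0 − (25/49)(1−0) = -25/49
  ⇒ ω_r²/ω_s² = -25/49
Coupling ω_s² = ω_s¹ ⇒ overall = 76/21 × -25/49 = -1900/1029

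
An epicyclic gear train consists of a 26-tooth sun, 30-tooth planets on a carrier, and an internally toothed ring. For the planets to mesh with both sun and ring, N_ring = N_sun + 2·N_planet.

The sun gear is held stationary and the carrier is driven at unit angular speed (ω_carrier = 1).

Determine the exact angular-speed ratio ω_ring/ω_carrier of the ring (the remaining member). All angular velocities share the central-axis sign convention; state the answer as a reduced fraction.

N_ring = 26 + 2·30 = 86
26(ω_s−ω_c) = −86(ω_r−ω_c),  ω_s=0, ω_c=1
ω_r = 1 − (26/86)(0−1) = 56/43
ω_r/ω_c = 56/43

56/43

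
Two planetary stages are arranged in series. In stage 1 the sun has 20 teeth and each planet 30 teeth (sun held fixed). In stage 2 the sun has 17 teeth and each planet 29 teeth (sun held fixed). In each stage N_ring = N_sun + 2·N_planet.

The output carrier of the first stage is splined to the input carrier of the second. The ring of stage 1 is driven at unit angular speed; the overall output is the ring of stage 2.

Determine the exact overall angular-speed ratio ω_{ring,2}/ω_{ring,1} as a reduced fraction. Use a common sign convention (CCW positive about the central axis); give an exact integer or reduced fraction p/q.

Stage 1: N_ring = 20 + 2·30 = 80
Stage 1: 20(ω_s−ω_c) = −80(ω_r−ω_c),  ω_s=0, ω_r=1
Stage 1: 20(0−ω_c) = −80(1−ω_c)  ⇒  100ω_c = 80  ⇒  ω_c = 4/5
  ⇒ ω_c¹/ω_r¹ = 4/5
Stage 2: N_ring = 17 + 2·29 = 75
Stage 2: 17(ω_s−ω_c) = −75(ω_r−ω_c),  ω_s=0, ω_c=1
Stage 2: ω_r = 1 − (17/75)(0−1) = 92/75
  ⇒ ω_r²/ω_c² = 92/75
Coupling ω_c² = ω_c¹ ⇒ overall = 4/5 × 92/75 = 368/375

368/375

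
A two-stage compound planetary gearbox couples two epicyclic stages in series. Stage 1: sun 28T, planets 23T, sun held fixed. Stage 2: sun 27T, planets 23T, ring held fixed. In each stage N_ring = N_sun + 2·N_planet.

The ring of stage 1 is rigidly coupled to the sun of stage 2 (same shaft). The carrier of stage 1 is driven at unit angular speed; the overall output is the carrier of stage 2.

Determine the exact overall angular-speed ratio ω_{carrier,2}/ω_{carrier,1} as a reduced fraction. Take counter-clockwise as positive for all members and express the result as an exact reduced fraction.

1377/3700

Stage 1: N_ring = 28 + 2·23 = 74
Stage 1: 28(ω_s−ω_c) = −74(ω_r−ω_c),  ω_s=0, ω_c=1
Stage 1: ω_r = 1 − (28/74)(0−1) = 51/37
  ⇒ ω_r¹/ω_c¹ = 51/37
Stage 2: N_ring = 27 + 2·23 = 73
Stage 2: 27(ω_s−ω_c) = −73(ω_r−ω_c),  ω_r=0, ω_s=1
Stage 2: 27(1−ω_c) = −73(0−ω_c)  ⇒  100ω_c = 27  ⇒  ω_c = 27/100
  ⇒ ω_c²/ω_s² = 27/100
Coupling ω_s² = ω_r¹ ⇒ overall = 51/37 × 27/100 = 1377/3700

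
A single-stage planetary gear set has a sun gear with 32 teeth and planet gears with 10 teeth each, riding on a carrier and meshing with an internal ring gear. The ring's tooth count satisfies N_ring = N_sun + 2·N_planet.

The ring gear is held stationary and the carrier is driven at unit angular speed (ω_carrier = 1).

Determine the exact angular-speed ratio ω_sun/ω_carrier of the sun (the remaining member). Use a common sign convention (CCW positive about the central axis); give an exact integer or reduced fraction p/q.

21/8

N_ring = 32 + 2·10 = 52
32(ω_s−ω_c) = −52(ω_r−ω_c),  ω_r=0, ω_c=1
ω_s = 1 − (52/32)(0−1) = 21/8
ω_s/ω_c = 21/8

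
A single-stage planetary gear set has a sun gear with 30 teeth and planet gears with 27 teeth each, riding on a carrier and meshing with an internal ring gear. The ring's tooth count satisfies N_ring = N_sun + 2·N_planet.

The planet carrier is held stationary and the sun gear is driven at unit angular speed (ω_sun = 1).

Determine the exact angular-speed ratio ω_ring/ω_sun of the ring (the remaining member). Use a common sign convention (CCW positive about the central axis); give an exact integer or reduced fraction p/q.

N_ring = 30 + 2·27 = 84
30(ω_s−ω_c) = −84(ω_r−ω_c),  ω_c=0, ω_s=1
ω_r = 0 − (30/84)(1−0) = -5/14
ω_r/ω_s = -5/14

-5/14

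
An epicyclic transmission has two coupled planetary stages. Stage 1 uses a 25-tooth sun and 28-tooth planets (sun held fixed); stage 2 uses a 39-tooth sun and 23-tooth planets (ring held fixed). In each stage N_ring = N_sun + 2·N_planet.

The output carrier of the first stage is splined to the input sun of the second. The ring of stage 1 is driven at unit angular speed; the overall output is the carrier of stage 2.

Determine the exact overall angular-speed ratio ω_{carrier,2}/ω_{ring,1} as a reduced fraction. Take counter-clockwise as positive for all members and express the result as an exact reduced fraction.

Stage 1: N_ring = 25 + 2·28 = 81
Stage 1: 25(ω_s−ω_c) = −81(ω_r−ω_c),  ω_s=0, ω_r=1
Stage 1: 25(0−ω_c) = −81(1−ω_c)  ⇒  106ω_c = 81  ⇒  ω_c = 81/106
  ⇒ ω_c¹/ω_r¹ = 81/106
Stage 2: N_ring = 39 + 2·23 = 85
Stage 2: 39(ω_s−ω_c) = −85(ω_r−ω_c),  ω_r=0, ω_s=1
Stage 2: 39(1−ω_c) = −85(0−ω_c)  ⇒  124ω_c = 39  ⇒  ω_c = 39/124
  ⇒ ω_c²/ω_s² = 39/124
Coupling ω_s² = ω_c¹ ⇒ overall = 81/106 × 39/124 = 3159/13144

3159/13144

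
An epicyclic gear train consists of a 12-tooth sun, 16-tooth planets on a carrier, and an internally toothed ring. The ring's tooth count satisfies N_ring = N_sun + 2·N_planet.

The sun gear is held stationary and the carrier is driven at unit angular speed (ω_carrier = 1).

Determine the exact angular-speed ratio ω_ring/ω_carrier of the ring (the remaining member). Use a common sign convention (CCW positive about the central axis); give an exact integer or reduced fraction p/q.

N_ring = 12 + 2·16 = 44
12(ω_s−ω_c) = −44(ω_r−ω_c),  ω_s=0, ω_c=1
ω_r = 1 − (12/44)(0−1) = 14/11
ω_r/ω_c = 14/11

14/11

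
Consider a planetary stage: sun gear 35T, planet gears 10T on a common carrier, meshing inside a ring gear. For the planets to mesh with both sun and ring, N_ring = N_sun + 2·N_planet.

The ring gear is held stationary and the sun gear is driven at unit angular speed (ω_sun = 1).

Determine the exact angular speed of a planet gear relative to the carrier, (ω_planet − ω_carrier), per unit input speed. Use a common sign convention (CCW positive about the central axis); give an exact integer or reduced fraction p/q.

N_ring = 35 + 2·10 = 55
35(ω_s−ω_c) = −55(ω_r−ω_c),  ω_r=0, ω_s=1
35(1−ω_c) = −55(0−ω_c)  ⇒  90ω_c = 35  ⇒  ω_c = 7/18
sun–planet: 35·(1−7/18) = −10·(ω_p−ω_c)  ⇒  ω_p−ω_c = −(35/10)·(11/18) = -77/36

-77/36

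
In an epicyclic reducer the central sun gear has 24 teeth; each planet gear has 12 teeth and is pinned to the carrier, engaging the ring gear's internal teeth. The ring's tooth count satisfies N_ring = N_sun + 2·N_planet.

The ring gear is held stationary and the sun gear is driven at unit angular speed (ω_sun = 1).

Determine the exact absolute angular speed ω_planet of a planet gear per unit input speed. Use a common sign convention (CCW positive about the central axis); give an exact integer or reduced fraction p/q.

-1

N_ring = 24 + 2·12 = 48
24(ω_s−ω_c) = −48(ω_r−ω_c),  ω_r=0, ω_s=1
24(1−ω_c) = −48(0−ω_c)  ⇒  72ω_c = 24  ⇒  ω_c = 1/3
sun–planet: 24·(1−1/3) = −12·(ω_p−ω_c)  ⇒  ω_p−ω_c = −(24/12)·(2/3) = -4/3
ω_p = 1/3 − 4/3 = -1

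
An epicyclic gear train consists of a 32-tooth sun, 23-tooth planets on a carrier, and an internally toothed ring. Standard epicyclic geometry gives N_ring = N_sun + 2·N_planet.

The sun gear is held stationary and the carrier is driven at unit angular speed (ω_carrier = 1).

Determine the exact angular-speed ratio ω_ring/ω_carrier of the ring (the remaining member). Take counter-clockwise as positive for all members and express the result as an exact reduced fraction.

N_ring = 32 + 2·23 = 78
32(ω_s−ω_c) = −78(ω_r−ω_c),  ω_s=0, ω_c=1
ω_r = 1 − (32/78)(0−1) = 55/39
ω_r/ω_c = 55/39

55/39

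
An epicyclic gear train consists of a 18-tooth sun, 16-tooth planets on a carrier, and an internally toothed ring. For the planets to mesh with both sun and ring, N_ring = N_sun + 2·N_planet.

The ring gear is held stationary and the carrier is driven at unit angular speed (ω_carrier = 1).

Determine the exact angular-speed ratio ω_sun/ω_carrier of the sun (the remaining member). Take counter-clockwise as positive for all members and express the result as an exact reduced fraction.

34/9

N_ring = 18 + 2·16 = 50
18(ω_s−ω_c) = −50(ω_r−ω_c),  ω_r=0, ω_c=1
ω_s = 1 − (50/18)(0−1) = 34/9
ω_s/ω_c = 34/9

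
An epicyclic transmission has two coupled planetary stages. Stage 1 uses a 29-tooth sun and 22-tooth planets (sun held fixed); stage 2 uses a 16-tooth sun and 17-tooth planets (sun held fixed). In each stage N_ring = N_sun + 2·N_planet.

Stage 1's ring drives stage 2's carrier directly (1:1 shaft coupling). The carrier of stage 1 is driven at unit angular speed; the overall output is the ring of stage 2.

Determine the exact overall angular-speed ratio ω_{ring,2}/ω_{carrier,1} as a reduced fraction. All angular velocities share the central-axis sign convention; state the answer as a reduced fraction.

3366/1825

Stage 1: N_ring = 29 + 2·22 = 73
Stage 1: 29(ω_s−ω_c) = −73(ω_r−ω_c),  ω_s=0, ω_c=1
Stage 1: ω_r = 1 − (29/73)(0−1) = 102/73
  ⇒ ω_r¹/ω_c¹ = 102/73
Stage 2: N_ring = 16 + 2·17 = 50
Stage 2: 16(ω_s−ω_c) = −50(ω_r−ω_c),  ω_s=0, ω_c=1
Stage 2: ω_r = 1 − (16/50)(0−1) = 33/25
  ⇒ ω_r²/ω_c² = 33/25
Coupling ω_c² = ω_r¹ ⇒ overall = 102/73 × 33/25 = 3366/1825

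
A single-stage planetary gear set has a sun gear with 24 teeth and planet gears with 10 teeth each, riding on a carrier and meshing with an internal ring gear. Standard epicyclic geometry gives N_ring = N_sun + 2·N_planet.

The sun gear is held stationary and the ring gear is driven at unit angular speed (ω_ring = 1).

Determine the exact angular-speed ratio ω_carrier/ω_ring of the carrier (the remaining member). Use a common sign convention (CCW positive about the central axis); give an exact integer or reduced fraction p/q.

N_ring = 24 + 2·10 = 44
24(ω_s−ω_c) = −44(ω_r−ω_c),  ω_s=0, ω_r=1
24(0−ω_c) = −44(1−ω_c)  ⇒  68ω_c = 44  ⇒  ω_c = 11/17
ω_c/ω_r = 11/17

11/17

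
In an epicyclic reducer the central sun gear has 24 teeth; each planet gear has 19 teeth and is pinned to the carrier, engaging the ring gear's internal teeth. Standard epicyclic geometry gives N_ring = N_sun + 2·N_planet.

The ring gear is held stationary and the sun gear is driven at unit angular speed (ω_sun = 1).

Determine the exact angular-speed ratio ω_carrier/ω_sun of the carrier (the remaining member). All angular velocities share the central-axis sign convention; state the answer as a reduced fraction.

12/43

N_ring = 24 + 2·19 = 62
24(ω_s−ω_c) = −62(ω_r−ω_c),  ω_r=0, ω_s=1
24(1−ω_c) = −62(0−ω_c)  ⇒  86ω_c = 24  ⇒  ω_c = 12/43
ω_c/ω_s = 12/43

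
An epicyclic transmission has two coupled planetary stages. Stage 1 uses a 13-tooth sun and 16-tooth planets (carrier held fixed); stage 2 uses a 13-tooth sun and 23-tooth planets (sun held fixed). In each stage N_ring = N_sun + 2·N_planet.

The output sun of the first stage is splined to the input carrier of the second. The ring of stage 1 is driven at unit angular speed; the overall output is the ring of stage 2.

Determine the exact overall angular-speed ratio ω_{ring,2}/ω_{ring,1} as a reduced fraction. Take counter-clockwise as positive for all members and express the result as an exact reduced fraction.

Stage 1: N_ring = 13 + 2·16 = 45
Stage 1: 13(ω_s−ω_c) = −45(ω_r−ω_c),  ω_c=0, ω_r=1
Stage 1: ω_s = 0 − (45/13)(1−0) = -45/13
  ⇒ ω_s¹/ω_r¹ = -45/13
Stage 2: N_ring = 13 + 2·23 = 59
Stage 2: 13(ω_s−ω_c) = −59(ω_r−ω_c),  ω_s=0, ω_c=1
Stage 2: ω_r = 1 − (13/59)(0−1) = 72/59
  ⇒ ω_r²/ω_c² = 72/59
Coupling ω_c² = ω_s¹ ⇒ overall = -45/13 × 72/59 = -3240/767

-3240/767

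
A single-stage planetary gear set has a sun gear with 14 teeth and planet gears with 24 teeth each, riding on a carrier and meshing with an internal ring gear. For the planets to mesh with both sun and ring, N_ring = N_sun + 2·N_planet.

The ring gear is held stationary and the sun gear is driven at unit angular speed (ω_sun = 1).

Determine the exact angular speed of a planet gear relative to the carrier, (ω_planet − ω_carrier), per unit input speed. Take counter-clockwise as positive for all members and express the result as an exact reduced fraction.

-217/456

N_ring = 14 + 2·24 = 62
14(ω_s−ω_c) = −62(ω_r−ω_c),  ω_r=0, ω_s=1
14(1−ω_c) = −62(0−ω_c)  ⇒  76ω_c = 14  ⇒  ω_c = 7/38
sun–planet: 14·(1−7/38) = −24·(ω_p−ω_c)  ⇒  ω_p−ω_c = −(14/24)·(31/38) = -217/456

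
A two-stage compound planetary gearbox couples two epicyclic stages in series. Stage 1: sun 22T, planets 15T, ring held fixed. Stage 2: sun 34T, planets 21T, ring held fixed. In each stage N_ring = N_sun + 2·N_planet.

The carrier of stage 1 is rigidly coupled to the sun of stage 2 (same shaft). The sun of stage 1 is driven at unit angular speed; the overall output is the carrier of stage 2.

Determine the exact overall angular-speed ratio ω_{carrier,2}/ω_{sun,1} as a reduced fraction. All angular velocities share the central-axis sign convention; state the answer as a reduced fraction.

17/185

Stage 1: N_ring = 22 + 2·15 = 52
Stage 1: 22(ω_s−ω_c) = −52(ω_r−ω_c),  ω_r=0, ω_s=1
Stage 1: 22(1−ω_c) = −52(0−ω_c)  ⇒  74ω_c = 22  ⇒  ω_c = 11/37
  ⇒ ω_c¹/ω_s¹ = 11/37
Stage 2: N_ring = 34 + 2·21 = 76
Stage 2: 34(ω_s−ω_c) = −76(ω_r−ω_c),  ω_r=0, ω_s=1
Stage 2: 34(1−ω_c) = −76(0−ω_c)  ⇒  110ω_c = 34  ⇒  ω_c = 17/55
  ⇒ ω_c²/ω_s² = 17/55
Coupling ω_s² = ω_c¹ ⇒ overall = 11/37 × 17/55 = 17/185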